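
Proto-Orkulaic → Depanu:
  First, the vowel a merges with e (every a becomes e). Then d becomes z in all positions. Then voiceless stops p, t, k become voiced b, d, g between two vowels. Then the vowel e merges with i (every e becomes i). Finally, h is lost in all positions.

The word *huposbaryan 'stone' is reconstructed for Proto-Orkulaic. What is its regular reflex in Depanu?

Depanu: *huposbaryan
  huposbaryan → huposberyen   [vowel merger]
  huposberyen (rule 2 does not apply)
  huposberyen → hubosberyen   [intervocalic voicing]
  hubosberyen → hubosbiryin   [vowel merger]
  hubosbiryin → ubosbiryin   [h-loss]
  giving Depanu ubosbiryin.

ubosbiryin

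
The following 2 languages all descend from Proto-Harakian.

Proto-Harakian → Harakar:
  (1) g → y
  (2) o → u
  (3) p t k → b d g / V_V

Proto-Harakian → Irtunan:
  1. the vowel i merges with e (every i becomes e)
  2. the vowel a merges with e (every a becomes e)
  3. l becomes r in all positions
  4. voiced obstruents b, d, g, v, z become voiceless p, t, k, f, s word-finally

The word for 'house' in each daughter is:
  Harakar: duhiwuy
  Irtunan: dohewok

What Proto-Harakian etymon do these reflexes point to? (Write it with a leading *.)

*dohiwog

Position 7: Harakar has y, Irtunan has k. Taking the neighbouring segments as reconstructed: Harakar y could go back to *g or *y; Irtunan k could go back to *k or *g — the one source consistent with every daughter is *g.
Position 4: Harakar has i, Irtunan has e. Harakar preserves i here (none of its changes turn any other segment into i), so the proto-segment is *i.
This points to *dohiwog. Verify forward in each daughter:
Harakar: *dohiwog > dohiwoy > duhiwuy  (by unconditioned shift, vowel merger)
Irtunan: start from *dohiwog.
  rule 1 (vowel merger): dohiwog → dohewog
  rule 2: no change — dohewog
  rule 3: no change — dohewog
  rule 4 (final devoicing): dohewog → dohewok
  ⇒ Irtunan dohewok
*dohiwog is the unique common source.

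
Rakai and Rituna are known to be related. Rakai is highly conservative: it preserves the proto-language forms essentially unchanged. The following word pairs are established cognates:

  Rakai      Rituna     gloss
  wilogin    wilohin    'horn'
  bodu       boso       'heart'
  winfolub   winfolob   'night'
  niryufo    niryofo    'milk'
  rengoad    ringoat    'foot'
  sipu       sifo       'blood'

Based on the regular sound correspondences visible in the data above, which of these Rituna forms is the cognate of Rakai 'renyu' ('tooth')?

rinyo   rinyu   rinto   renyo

rinyo

rengoad ~ ringoat — Rakai e corresponds to Rituna i after a consonant, before a nasal.
bodu ~ boso, sipu ~ sifo — Rakai u corresponds to Rituna o word-finally.
Applying these to Rakai 'renyu':
  renyu → rinyu   (e→i after a consonant, before a nasal)
  rinyu → rinyo   (u→o word-finally)
So the Rituna cognate is 'rinyo'.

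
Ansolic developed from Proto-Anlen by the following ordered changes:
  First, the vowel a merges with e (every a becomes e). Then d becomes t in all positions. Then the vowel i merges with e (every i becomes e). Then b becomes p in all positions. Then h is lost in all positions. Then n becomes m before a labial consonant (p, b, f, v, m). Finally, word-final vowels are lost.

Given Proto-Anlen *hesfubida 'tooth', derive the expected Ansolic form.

Ansolic: start from *hesfubida.
  rule 1 (vowel merger): hesfubida → hesfubide
  rule 2 (unconditioned shift): hesfubide → hesfubite
  rule 3 (vowel merger): hesfubite → hesfubete
  rule 4 (unconditioned shift): hesfubete → hesfupete
  rule 5 (h-loss): hesfupete → esfupete
  rule 6: no change — esfupete
  rule 7 (apocope): esfupete → esfupet
  ⇒ Ansolic esfupet

esfupet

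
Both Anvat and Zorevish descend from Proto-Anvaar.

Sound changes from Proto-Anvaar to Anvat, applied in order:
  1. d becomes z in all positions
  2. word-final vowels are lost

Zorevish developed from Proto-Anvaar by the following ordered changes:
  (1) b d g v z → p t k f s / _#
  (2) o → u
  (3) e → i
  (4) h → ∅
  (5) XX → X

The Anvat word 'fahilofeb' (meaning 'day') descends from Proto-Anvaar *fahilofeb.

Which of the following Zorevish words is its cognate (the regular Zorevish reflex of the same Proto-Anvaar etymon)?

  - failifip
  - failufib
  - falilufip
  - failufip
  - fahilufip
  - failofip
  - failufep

Zorevish: start from *fahilofeb.
  rule 1 (final devoicing): fahilofeb → fahilofep
  rule 2 (vowel merger): fahilofep → fahilufep
  rule 3 (vowel merger): fahilufep → fahilufip
  rule 4 (h-loss): fahilufip → failufip
  rule 5: no change — failufip
  ⇒ Zorevish failufip
Among the options, 'failufip' alone shows every Zorevish change applied in order.

failufip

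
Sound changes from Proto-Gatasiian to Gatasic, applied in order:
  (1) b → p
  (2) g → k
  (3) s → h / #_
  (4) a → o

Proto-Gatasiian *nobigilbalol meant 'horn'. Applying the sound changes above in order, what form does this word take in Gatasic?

Gatasic: *nobigilbalol > nopigilpalol > nopikilpalol > nopikilpolol  (by unconditioned shift, unconditioned shift, vowel merger)

nopikilpolol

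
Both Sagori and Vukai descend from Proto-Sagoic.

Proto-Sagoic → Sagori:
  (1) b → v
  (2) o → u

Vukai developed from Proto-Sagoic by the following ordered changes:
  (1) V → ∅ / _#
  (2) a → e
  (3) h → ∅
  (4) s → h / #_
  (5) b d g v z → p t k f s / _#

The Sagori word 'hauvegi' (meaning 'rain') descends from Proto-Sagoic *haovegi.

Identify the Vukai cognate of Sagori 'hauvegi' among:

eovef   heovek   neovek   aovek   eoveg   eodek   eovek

eovek

Vukai: start from *haovegi.
  rule 1 (apocope): haovegi → haoveg
  rule 2 (vowel merger): haoveg → heoveg
  rule 3 (h-loss): heoveg → eoveg
  rule 4: no change — eoveg
  rule 5 (final devoicing): eoveg → eovek
  ⇒ Vukai eovek
Among the options, 'eovek' alone shows every Vukai change applied in order.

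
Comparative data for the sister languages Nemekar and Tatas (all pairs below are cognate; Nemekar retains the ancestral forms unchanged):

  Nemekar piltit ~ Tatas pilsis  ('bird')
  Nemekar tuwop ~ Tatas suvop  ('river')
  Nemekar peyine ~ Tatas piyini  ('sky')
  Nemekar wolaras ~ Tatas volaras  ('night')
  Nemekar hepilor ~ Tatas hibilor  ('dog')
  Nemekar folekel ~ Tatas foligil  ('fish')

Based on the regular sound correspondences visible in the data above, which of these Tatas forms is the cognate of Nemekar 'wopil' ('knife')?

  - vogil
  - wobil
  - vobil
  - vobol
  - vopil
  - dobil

wolaras ~ volaras — Nemekar w corresponds to Tatas v word-initially before a back vowel.
hepilor ~ hibilor — Nemekar p corresponds to Tatas b between vowels (before a front vowel).
Applying these to Nemekar 'wopil':
  wopil → vopil   (w→v word-initially before a back vowel)
  vopil → vobil   (p→b between vowels (before a front vowel))
So the Tatas cognate is 'vobil'.

vobil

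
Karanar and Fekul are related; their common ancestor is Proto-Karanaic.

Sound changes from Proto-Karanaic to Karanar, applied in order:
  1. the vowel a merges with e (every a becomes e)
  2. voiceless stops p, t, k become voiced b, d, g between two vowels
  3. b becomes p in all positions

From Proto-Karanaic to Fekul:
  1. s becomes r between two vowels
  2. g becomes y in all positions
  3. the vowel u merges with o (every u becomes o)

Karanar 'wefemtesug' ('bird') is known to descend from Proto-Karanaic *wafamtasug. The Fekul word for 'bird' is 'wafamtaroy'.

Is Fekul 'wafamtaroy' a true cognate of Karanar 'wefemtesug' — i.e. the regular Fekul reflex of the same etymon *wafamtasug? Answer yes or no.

yes

Derive the expected Fekul reflex of *wafamtasug:
Fekul: start from *wafamtasug.
  rule 1 (rhotacism): wafamtasug → wafamtarug
  rule 2 (unconditioned shift): wafamtarug → wafamtaruy
  rule 3 (vowel merger): wafamtaruy → wafamtaroy
  ⇒ Fekul wafamtaroy
Fekul 'wafamtaroy' matches the regular reflex exactly, so the pair is cognate.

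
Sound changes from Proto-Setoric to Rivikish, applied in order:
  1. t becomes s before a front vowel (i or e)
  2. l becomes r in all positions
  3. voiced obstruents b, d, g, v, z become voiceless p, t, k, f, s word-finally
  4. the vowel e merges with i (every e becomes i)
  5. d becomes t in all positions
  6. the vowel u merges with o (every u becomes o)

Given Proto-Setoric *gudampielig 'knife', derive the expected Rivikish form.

Rivikish: *gudampielig > gudampierig > gudampierik > gudampiirik > gutampiirik > gotampiirik  (by unconditioned shift, final devoicing, vowel merger, unconditioned shift, vowel merger)

gotampiirik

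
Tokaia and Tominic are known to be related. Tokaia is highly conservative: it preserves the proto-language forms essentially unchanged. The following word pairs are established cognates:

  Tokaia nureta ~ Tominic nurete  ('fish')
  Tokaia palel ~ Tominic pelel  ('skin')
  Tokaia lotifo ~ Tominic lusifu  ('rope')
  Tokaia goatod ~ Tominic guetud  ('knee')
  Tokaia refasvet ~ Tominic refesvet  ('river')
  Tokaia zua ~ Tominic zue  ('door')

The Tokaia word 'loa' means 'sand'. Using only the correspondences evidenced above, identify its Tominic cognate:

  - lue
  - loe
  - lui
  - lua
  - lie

goatod ~ guetud — Tokaia o corresponds to Tominic u after a consonant, before a back vowel.
zua ~ zue — Tokaia a corresponds to Tominic e word-finally.
Applying these to Tokaia 'loa':
  loa → lua   (o→u after a consonant, before a back vowel)
  lua → lue   (a→e word-finally)
So the Tominic cognate is 'lue'.

lue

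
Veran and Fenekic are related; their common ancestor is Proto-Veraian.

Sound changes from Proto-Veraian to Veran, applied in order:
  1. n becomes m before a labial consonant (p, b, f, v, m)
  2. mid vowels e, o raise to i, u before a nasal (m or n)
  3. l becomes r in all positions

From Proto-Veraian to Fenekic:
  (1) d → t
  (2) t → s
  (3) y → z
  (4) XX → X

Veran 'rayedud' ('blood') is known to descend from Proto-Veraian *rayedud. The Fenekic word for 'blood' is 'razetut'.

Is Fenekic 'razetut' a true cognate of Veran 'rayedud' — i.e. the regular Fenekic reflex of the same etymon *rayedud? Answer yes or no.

Derive the expected Fenekic reflex of *rayedud:
Fenekic: start from *rayedud.
  rule 1 (unconditioned shift): rayedud → rayetut
  rule 2 (unconditioned shift): rayetut → rayesus
  rule 3 (unconditioned shift): rayesus → razesus
  rule 4: no change — razesus
  ⇒ Fenekic razesus
The regular Fenekic reflex would be 'razesus', but the attested form is 'razetut'. The correspondence is irregular, so they are not cognates (the Fenekic form has a different source).

no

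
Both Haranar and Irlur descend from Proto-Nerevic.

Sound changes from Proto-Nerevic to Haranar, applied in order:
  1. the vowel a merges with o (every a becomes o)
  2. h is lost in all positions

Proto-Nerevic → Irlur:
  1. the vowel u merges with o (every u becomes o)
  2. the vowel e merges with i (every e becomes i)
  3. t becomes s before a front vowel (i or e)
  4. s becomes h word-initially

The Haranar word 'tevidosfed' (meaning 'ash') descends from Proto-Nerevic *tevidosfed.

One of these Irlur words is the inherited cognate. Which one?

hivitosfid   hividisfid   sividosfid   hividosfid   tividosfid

hividosfid

Irlur: *tevidosfed
  tevidosfed (rule 1 does not apply)
  tevidosfed → tividosfid   [vowel merger]
  tividosfid → sividosfid   [palatalisation]
  sividosfid → hividosfid   [debuccalisation]
  giving Irlur hividosfid.
Among the options, 'hividosfid' alone shows every Irlur change applied in order.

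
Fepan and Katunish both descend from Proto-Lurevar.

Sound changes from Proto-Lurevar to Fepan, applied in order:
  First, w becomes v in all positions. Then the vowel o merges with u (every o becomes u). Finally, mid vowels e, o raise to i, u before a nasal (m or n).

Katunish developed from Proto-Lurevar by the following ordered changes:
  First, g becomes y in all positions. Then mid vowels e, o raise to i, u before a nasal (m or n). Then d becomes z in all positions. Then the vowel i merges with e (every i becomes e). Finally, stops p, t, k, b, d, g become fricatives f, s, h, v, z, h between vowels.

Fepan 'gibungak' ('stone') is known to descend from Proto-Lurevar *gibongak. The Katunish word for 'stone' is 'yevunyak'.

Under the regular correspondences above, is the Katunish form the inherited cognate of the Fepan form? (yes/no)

yes

Derive the expected Katunish reflex of *gibongak:
Katunish: start from *gibongak.
  rule 1 (unconditioned shift): gibongak → yibonyak
  rule 2 (pre-nasal raising): yibonyak → yibunyak
  rule 3: no change — yibunyak
  rule 4 (vowel merger): yibunyak → yebunyak
  rule 5 (intervocalic lenition): yebunyak → yevunyak
  ⇒ Katunish yevunyak
Katunish 'yevunyak' matches the regular reflex exactly, so the pair is cognate.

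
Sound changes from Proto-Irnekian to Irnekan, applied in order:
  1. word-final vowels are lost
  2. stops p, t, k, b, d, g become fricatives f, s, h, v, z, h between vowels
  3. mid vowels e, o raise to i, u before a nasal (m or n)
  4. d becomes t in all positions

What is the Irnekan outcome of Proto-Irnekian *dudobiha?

tuzovih

Irnekan: *dudobiha
  dudobiha → dudobih   [apocope]
  dudobih → duzovih   [intervocalic lenition]
  duzovih (rule 3 does not apply)
  duzovih → tuzovih   [unconditioned shift]
  giving Irnekan tuzovih.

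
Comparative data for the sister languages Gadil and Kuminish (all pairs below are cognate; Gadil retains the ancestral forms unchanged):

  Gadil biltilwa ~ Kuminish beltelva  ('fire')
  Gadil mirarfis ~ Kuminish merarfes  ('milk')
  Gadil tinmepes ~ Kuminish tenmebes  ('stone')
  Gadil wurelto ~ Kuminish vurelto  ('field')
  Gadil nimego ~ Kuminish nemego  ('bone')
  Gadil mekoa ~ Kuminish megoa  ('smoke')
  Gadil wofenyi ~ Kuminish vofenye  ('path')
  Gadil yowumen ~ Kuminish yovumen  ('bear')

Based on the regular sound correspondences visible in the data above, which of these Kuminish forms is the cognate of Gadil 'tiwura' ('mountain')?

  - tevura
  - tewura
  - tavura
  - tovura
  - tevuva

tevura

biltilwa ~ beltelva, mirarfis ~ merarfes — Gadil i corresponds to Kuminish e after a consonant, before a consonant other than r, m, n, p, b, f, v.
yowumen ~ yovumen — Gadil w corresponds to Kuminish v between vowels (before a back vowel).
Applying these to Gadil 'tiwura':
  tiwura → tewura   (i→e after a consonant, before a consonant other than r, m, n, p, b, f, v)
  tewura → tevura   (w→v between vowels (before a back vowel))
So the Kuminish cognate is 'tevura'.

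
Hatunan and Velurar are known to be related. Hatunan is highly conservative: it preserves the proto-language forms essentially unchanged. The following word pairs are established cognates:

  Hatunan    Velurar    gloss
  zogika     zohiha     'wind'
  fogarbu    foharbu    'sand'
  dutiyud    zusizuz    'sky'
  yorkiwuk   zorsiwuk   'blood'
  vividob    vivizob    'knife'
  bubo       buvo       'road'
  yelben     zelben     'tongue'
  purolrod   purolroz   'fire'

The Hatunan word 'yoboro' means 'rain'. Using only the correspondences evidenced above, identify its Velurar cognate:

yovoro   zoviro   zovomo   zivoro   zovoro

zovoro

yorkiwuk ~ zorsiwuk — Hatunan y corresponds to Velurar z word-initially before a back vowel.
bubo ~ buvo — Hatunan b corresponds to Velurar v between vowels (before a back vowel).
Applying these to Hatunan 'yoboro':
  yoboro → zoboro   (y→z word-initially before a back vowel)
  zoboro → zovoro   (b→v between vowels (before a back vowel))
So the Velurar cognate is 'zovoro'.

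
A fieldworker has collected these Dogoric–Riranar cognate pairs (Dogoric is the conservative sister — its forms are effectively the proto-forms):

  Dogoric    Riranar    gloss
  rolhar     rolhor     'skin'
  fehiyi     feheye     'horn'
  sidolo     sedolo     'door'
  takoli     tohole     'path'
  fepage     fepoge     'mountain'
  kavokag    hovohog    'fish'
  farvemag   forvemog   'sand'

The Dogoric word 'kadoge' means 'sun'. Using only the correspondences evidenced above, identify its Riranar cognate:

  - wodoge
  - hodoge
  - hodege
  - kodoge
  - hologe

kavokag ~ hovohog — Dogoric k corresponds to Riranar h word-initially before a back vowel.
takoli ~ tohole, fepage ~ fepoge — Dogoric a corresponds to Riranar o after a consonant, before a consonant other than r, m, n, p, b, f, v.
Applying these to Dogoric 'kadoge':
  kadoge → hadoge   (k→h word-initially before a back vowel)
  hadoge → hodoge   (a→o after a consonant, before a consonant other than r, m, n, p, b, f, v)
So the Riranar cognate is 'hodoge'.

hodoge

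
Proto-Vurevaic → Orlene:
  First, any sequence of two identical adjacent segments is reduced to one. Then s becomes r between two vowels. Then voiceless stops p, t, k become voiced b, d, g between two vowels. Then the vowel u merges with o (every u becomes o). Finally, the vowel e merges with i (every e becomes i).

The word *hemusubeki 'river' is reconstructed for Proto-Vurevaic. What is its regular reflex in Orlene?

Orlene: *hemusubeki
  hemusubeki (rule 1 does not apply)
  hemusubeki → hemurubeki   [rhotacism]
  hemurubeki → hemurubegi   [intervocalic voicing]
  hemurubegi → hemorobegi   [vowel merger]
  hemorobegi → himorobigi   [vowel merger]
  giving Orlene himorobigi.

himorobigi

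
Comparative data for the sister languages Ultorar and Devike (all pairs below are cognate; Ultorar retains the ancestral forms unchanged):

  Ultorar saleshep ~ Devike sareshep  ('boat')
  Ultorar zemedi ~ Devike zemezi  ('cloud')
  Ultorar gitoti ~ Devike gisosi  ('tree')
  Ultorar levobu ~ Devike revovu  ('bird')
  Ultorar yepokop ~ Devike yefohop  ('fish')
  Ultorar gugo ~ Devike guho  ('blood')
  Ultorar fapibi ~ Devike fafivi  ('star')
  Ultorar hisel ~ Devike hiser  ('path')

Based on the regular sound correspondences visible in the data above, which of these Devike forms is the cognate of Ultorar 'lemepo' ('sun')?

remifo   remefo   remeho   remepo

levobu ~ revovu — Ultorar l corresponds to Devike r word-initially before a front vowel.
yepokop ~ yefohop — Ultorar p corresponds to Devike f between vowels (before a back vowel).
Applying these to Ultorar 'lemepo':
  lemepo → remepo   (l→r word-initially before a front vowel)
  remepo → remefo   (p→f between vowels (before a back vowel))
So the Devike cognate is 'remefo'.

remefo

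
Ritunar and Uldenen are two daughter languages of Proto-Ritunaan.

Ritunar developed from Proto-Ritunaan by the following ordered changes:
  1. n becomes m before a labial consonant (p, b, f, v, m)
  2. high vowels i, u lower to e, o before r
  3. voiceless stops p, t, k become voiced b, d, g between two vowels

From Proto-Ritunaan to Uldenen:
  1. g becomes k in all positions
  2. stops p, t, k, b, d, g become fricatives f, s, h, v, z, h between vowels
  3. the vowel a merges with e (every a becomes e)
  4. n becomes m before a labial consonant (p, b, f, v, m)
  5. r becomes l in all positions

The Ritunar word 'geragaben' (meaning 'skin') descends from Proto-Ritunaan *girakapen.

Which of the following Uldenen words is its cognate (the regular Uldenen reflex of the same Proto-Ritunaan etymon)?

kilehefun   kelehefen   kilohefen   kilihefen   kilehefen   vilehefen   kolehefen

kilehefen

Uldenen: start from *girakapen.
  rule 1 (unconditioned shift): girakapen → kirakapen
  rule 2 (intervocalic lenition): kirakapen → kirahafen
  rule 3 (vowel merger): kirahafen → kirehefen
  rule 4: no change — kirehefen
  rule 5 (unconditioned shift): kirehefen → kilehefen
  ⇒ Uldenen kilehefen
The other candidates each miss or misapply at least one Uldenen change.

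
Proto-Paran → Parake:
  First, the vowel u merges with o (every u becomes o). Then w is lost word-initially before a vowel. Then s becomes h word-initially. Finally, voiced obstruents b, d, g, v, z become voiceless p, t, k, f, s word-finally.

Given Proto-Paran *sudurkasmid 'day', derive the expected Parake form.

Parake: *sudurkasmid > sodorkasmid > hodorkasmid > hodorkasmit  (by vowel merger, debuccalisation, final devoicing)

hodorkasmit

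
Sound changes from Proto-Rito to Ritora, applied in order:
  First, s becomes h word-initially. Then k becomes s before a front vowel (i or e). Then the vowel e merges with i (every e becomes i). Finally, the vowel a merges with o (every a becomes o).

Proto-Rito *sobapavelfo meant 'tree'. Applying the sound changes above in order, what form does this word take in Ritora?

Ritora: *sobapavelfo > hobapavelfo > hobapavilfo > hobopovilfo  (by debuccalisation, vowel merger, vowel merger)

hobopovilfo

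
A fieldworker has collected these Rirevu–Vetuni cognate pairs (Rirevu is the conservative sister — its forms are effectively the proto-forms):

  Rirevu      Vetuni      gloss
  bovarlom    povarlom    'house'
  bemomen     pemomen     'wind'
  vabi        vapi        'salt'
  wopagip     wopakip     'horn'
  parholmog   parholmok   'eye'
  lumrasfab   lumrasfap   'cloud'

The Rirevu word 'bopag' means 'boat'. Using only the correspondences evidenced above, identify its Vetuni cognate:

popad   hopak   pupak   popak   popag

popak

bovarlom ~ povarlom — Rirevu b corresponds to Vetuni p word-initially before a back vowel.
parholmog ~ parholmok — Rirevu g corresponds to Vetuni k word-finally.
Applying these to Rirevu 'bopag':
  bopag → popag   (b→p word-initially before a back vowel)
  popag → popak   (g→k word-finally)
So the Vetuni cognate is 'popak'.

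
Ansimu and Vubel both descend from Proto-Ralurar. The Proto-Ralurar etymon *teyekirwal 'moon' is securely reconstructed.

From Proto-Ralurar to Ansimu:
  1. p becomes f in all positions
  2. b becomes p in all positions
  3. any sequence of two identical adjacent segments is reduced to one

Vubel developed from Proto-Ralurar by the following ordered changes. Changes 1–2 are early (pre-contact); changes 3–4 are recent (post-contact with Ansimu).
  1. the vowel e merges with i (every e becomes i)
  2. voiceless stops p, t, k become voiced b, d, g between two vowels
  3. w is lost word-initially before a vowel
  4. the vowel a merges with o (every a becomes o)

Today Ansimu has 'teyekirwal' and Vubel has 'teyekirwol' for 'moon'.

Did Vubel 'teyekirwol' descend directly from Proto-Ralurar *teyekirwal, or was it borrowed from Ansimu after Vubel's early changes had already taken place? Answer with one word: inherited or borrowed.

If inherited, *teyekirwal would pass through all of Vubel's changes:
Vubel: *teyekirwal
  teyekirwal → tiyikirwal   [vowel merger]
  tiyikirwal → tiyigirwal   [intervocalic voicing]
  tiyigirwal (rule 3 does not apply)
  tiyigirwal → tiyigirwol   [vowel merger]
  giving Vubel tiyigirwol.
If borrowed from Ansimu 'teyekirwal' after the early changes, it would undergo only the recent ones:
  rule 3 (glide loss): no change (teyekirwal)
  rule 4 (vowel merger): teyekirwal → teyekirwol
  ⇒ as a loan: teyekirwol
Vubel 'teyekirwol' matches the loan outcome 'teyekirwol', not the inherited 'tiyigirwol' — it skipped the early Vubel changes, so it was borrowed from Ansimu.

borrowed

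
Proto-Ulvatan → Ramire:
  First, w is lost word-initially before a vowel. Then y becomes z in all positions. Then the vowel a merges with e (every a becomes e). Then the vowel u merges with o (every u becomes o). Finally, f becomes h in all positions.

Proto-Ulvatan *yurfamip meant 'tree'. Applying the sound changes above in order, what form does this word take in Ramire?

Ramire: *yurfamip
  yurfamip (rule 1 does not apply)
  yurfamip → zurfamip   [unconditioned shift]
  zurfamip → zurfemip   [vowel merger]
  zurfemip → zorfemip   [vowel merger]
  zorfemip → zorhemip   [unconditioned shift]
  giving Ramire zorhemip.

zorhemip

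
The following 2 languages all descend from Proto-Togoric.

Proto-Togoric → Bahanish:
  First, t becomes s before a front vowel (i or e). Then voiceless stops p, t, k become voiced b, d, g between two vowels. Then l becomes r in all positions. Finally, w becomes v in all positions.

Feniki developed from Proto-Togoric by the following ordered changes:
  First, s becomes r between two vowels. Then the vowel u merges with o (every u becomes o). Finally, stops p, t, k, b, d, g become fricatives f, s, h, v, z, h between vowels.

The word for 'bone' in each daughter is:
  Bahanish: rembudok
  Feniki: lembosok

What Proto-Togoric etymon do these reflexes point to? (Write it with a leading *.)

*lembutok

Position 6: Bahanish has d, Feniki has s. Taking the neighbouring segments as reconstructed: Bahanish d could go back to *t or *d; Feniki s can only go back to *t — the one source consistent with every daughter is *t.
Position 1: Bahanish has r, Feniki has l. Feniki preserves l here (none of its changes turn any other segment into l), so the proto-segment is *l.
Position 5: Bahanish has u, Feniki has o. Bahanish preserves u here (none of its changes turn any other segment into u), so the proto-segment is *u.
Verify the candidate proto-form against each daughter:
Bahanish: start from *lembutok.
  rule 1: no change — lembutok
  rule 2 (intervocalic voicing): lembutok → lembudok
  rule 3 (unconditioned shift): lembudok → rembudok
  rule 4: no change — rembudok
  ⇒ Bahanish rembudok
Feniki: *lembutok
  lembutok (rule 1 does not apply)
  lembutok → lembotok   [vowel merger]
  lembotok → lembosok   [intervocalic lenition]
  giving Feniki lembosok.
Only *lembutok yields all of Bahanish rembudok, Feniki lembosok.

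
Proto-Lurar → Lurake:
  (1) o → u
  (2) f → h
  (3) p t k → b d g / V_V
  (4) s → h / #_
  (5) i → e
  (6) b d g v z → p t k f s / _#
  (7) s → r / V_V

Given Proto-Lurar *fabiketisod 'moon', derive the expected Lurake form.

habegederut

Lurake: start from *fabiketisod.
  rule 1 (vowel merger): fabiketisod → fabiketisud
  rule 2 (unconditioned shift): fabiketisud → habiketisud
  rule 3 (intervocalic voicing): habiketisud → habigedisud
  rule 4: no change — habigedisud
  rule 5 (vowel merger): habigedisud → habegedesud
  rule 6 (final devoicing): habegedesud → habegedesut
  rule 7 (rhotacism): habegedesut → habegederut
  ⇒ Lurake habegederut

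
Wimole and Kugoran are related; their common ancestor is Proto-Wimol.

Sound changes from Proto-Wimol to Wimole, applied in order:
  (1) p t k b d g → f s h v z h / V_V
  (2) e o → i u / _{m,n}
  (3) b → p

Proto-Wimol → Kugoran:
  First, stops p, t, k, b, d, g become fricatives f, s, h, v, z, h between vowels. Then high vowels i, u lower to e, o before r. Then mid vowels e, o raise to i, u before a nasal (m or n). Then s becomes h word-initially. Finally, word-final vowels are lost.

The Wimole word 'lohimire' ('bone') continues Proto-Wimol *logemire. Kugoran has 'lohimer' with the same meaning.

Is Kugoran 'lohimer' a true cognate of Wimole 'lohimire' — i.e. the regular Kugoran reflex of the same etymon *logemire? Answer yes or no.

yes

Derive the expected Kugoran reflex of *logemire:
Kugoran: start from *logemire.
  rule 1 (intervocalic lenition): logemire → lohemire
  rule 2 (pre-rhotic lowering): lohemire → lohemere
  rule 3 (pre-nasal raising): lohemere → lohimere
  rule 4: no change — lohimere
  rule 5 (apocope): lohimere → lohimer
  ⇒ Kugoran lohimer
Kugoran 'lohimer' matches the regular reflex exactly, so the pair is cognate.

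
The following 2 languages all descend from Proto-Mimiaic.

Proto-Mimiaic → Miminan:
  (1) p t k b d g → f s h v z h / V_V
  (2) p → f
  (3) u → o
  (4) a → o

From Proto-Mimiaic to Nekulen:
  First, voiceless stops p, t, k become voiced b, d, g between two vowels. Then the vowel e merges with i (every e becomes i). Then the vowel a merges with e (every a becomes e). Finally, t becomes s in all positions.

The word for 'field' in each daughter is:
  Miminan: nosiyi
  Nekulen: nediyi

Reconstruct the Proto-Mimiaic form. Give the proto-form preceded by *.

Position 2: Miminan has o, Nekulen has e. In Nekulen, e can only continue *a, so the proto-segment is *a.
Position 3: Miminan has s, Nekulen has d. Taking the neighbouring segments as reconstructed: Miminan s could go back to *t or *s; Nekulen d could go back to *t or *d — the one source consistent with every daughter is *t.
This points to *natiyi. Verify forward in each daughter:
Miminan: start from *natiyi.
  rule 1 (intervocalic lenition): natiyi → nasiyi
  rule 2: no change — nasiyi
  rule 3: no change — nasiyi
  rule 4 (vowel merger): nasiyi → nosiyi
  ⇒ Miminan nosiyi
Nekulen: start from *natiyi.
  rule 1 (intervocalic voicing): natiyi → nadiyi
  rule 2: no change — nadiyi
  rule 3 (vowel merger): nadiyi → nediyi
  rule 4: no change — nediyi
  ⇒ Nekulen nediyi
Only *natiyi yields all of Miminan nosiyi, Nekulen nediyi.

*natiyi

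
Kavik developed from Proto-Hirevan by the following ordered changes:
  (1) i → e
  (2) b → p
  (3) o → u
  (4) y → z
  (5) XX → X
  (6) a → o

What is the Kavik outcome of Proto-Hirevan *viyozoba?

vezuzupo

Kavik: start from *viyozoba.
  rule 1 (vowel merger): viyozoba → veyozoba
  rule 2 (unconditioned shift): veyozoba → veyozopa
  rule 3 (vowel merger): veyozopa → veyuzupa
  rule 4 (unconditioned shift): veyuzupa → vezuzupa
  rule 5: no change — vezuzupa
  rule 6 (vowel merger): vezuzupa → vezuzupo
  ⇒ Kavik vezuzupo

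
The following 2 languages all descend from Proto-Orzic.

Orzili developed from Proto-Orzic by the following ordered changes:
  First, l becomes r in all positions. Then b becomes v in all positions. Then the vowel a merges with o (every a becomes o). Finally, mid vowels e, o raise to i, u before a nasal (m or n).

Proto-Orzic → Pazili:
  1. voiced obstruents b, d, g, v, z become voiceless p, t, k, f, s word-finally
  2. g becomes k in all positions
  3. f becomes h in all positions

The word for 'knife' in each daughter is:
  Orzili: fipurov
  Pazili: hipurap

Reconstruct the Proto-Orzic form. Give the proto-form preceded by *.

*fipurab

Position 7: Orzili has v, Pazili has p. Taking the neighbouring segments as reconstructed: Orzili v could go back to *b or *v; Pazili p could go back to *p or *b — the one source consistent with every daughter is *b.
Position 6: Orzili has o, Pazili has a. Pazili preserves a here (none of its changes turn any other segment into a), so the proto-segment is *a.
Position 1: Orzili has f, Pazili has h. Orzili preserves f here (none of its changes turn any other segment into f), so the proto-segment is *f.
The remaining positions agree across the daughters. Check the candidate against every language:
Orzili: *fipurab
  fipurab (rule 1 does not apply)
  fipurab → fipurav   [unconditioned shift]
  fipurav → fipurov   [vowel merger]
  fipurov (rule 4 does not apply)
  giving Orzili fipurov.
Pazili: *fipurab > fipurap > hipurap  (by final devoicing, unconditioned shift)
No other proto-form is consistent with every reflex, so the reconstruction is *fipurab.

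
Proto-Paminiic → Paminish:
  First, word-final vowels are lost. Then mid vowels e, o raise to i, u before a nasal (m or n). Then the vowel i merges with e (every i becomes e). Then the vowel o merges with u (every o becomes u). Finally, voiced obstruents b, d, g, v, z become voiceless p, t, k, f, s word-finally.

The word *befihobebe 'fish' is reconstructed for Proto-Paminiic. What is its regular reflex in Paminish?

Paminish: start from *befihobebe.
  rule 1 (apocope): befihobebe → befihobeb
  rule 2: no change — befihobeb
  rule 3 (vowel merger): befihobeb → befehobeb
  rule 4 (vowel merger): befehobeb → befehubeb
  rule 5 (final devoicing): befehubeb → befehubep
  ⇒ Paminish befehubep

befehubep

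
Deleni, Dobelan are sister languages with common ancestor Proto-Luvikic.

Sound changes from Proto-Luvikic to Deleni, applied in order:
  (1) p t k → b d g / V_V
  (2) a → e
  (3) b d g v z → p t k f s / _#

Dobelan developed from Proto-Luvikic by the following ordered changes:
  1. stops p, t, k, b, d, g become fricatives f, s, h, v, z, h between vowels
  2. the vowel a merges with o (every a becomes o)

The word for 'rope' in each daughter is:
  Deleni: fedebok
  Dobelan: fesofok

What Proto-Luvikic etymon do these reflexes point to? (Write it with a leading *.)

*fetapok

Position 4: Deleni has e, Dobelan has o. Taking the neighbouring segments as reconstructed: Deleni e could go back to *a or *e; Dobelan o could go back to *a or *o — the one source consistent with every daughter is *a.
Position 3: Deleni has d, Dobelan has s. Taking the neighbouring segments as reconstructed: Deleni d could go back to *t or *d; Dobelan s could go back to *t or *s — the one source consistent with every daughter is *t.
Verify the candidate proto-form against each daughter:
Deleni: start from *fetapok.
  rule 1 (intervocalic voicing): fetapok → fedabok
  rule 2 (vowel merger): fedabok → fedebok
  rule 3: no change — fedebok
  ⇒ Deleni fedebok
Dobelan: start from *fetapok.
  rule 1 (intervocalic lenition): fetapok → fesafok
  rule 2 (vowel merger): fesafok → fesofok
  ⇒ Dobelan fesofok
*fetapok is the unique common source.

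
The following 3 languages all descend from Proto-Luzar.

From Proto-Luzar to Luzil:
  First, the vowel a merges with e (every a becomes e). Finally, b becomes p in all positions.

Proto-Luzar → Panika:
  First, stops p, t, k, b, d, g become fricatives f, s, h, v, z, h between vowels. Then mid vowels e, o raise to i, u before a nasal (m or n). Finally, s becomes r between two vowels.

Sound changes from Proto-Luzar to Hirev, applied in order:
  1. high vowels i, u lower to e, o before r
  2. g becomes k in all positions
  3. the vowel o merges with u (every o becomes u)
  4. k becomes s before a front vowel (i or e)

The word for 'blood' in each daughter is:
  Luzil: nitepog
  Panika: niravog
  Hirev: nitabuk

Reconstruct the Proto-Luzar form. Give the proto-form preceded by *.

*nitabog

Position 7: Luzil has g, Panika has g, Hirev has k. Luzil preserves g here (none of its changes turn any other segment into g), so the proto-segment is *g.
Position 6: Luzil has o, Panika has o, Hirev has u. Luzil preserves o here (none of its changes turn any other segment into o), so the proto-segment is *o.
Position 5: Luzil has p, Panika has v, Hirev has b. Hirev preserves b here (none of its changes turn any other segment into b), so the proto-segment is *b.
Verify the candidate proto-form against each daughter:
Luzil: *nitabog > nitebog > nitepog  (by vowel merger, unconditioned shift)
Panika: *nitabog > nisavog > niravog  (by intervocalic lenition, rhotacism)
Hirev: start from *nitabog.
  rule 1: no change — nitabog
  rule 2 (unconditioned shift): nitabog → nitabok
  rule 3 (vowel merger): nitabok → nitabuk
  rule 4: no change — nitabuk
  ⇒ Hirev nitabuk
No other proto-form is consistent with every reflex, so the reconstruction is *nitabog.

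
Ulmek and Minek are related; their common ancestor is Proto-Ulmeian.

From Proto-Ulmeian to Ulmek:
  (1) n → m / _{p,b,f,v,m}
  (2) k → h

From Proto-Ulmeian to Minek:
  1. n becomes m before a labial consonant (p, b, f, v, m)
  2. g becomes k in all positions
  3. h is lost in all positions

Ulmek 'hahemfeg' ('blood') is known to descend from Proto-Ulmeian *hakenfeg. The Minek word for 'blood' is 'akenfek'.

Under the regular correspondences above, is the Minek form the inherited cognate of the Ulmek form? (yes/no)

no

Derive the expected Minek reflex of *hakenfeg:
Minek: *hakenfeg
  hakenfeg → hakemfeg   [nasal place assimilation]
  hakemfeg → hakemfek   [unconditioned shift]
  hakemfek → akemfek   [h-loss]
  giving Minek akemfek.
The regular Minek reflex would be 'akemfek', but the attested form is 'akenfek'. The correspondence is irregular, so they are not cognates (the Minek form has a different source).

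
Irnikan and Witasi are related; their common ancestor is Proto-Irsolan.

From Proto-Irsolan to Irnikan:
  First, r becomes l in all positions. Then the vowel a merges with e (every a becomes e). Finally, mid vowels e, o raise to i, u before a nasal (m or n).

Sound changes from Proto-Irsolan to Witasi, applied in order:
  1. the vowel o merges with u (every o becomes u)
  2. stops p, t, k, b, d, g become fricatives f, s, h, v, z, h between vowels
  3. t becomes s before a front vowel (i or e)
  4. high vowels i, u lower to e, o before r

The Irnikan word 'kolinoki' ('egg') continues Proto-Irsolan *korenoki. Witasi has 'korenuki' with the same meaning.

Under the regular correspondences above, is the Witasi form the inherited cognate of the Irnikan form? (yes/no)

no

Derive the expected Witasi reflex of *korenoki:
Witasi: *korenoki
  korenoki → kurenuki   [vowel merger]
  kurenuki → kurenuhi   [intervocalic lenition]
  kurenuhi (rule 3 does not apply)
  kurenuhi → korenuhi   [pre-rhotic lowering]
  giving Witasi korenuhi.
The regular Witasi reflex would be 'korenuhi', but the attested form is 'korenuki'. The correspondence is irregular, so they are not cognates (the Witasi form has a different source).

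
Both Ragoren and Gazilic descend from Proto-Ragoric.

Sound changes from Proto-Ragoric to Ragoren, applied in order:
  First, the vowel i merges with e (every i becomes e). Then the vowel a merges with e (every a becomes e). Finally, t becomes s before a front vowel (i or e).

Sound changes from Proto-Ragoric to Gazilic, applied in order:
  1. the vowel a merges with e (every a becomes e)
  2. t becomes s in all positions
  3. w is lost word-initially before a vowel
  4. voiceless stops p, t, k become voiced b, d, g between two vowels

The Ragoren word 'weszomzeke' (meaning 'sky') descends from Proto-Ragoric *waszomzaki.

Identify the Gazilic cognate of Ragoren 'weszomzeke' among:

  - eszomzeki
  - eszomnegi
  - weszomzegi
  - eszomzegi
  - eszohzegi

Gazilic: *waszomzaki
  waszomzaki → weszomzeki   [vowel merger]
  weszomzeki (rule 2 does not apply)
  weszomzeki → eszomzeki   [glide loss]
  eszomzeki → eszomzegi   [intervocalic voicing]
  giving Gazilic eszomzegi.
Among the options, 'eszomzegi' alone shows every Gazilic change applied in order.

eszomzegi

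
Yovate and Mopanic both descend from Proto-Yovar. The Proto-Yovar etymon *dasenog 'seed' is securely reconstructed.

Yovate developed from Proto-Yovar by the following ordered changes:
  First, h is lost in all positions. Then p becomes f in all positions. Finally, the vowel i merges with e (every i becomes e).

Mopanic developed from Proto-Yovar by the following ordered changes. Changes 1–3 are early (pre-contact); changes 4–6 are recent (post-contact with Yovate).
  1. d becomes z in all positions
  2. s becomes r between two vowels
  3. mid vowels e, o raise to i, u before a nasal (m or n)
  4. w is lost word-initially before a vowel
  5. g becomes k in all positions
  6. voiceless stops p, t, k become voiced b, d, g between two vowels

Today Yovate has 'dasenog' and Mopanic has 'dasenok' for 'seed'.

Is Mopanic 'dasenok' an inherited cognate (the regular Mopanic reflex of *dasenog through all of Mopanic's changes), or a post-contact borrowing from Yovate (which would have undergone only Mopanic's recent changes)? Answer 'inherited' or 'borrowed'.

If inherited, *dasenog would pass through all of Mopanic's changes:
Mopanic: start from *dasenog.
  rule 1 (unconditioned shift): dasenog → zasenog
  rule 2 (rhotacism): zasenog → zarenog
  rule 3 (pre-nasal raising): zarenog → zarinog
  rule 4: no change — zarinog
  rule 5 (unconditioned shift): zarinog → zarinok
  rule 6: no change — zarinok
  ⇒ Mopanic zarinok
If borrowed from Yovate 'dasenog' after the early changes, it would undergo only the recent ones:
  rule 4 (glide loss): no change (dasenog)
  rule 5 (unconditioned shift): dasenog → dasenok
  rule 6 (intervocalic voicing): no change (dasenok)
  ⇒ as a loan: dasenok
Mopanic 'dasenok' matches the loan outcome 'dasenok', not the inherited 'zarinok' — it skipped the early Mopanic changes, so it was borrowed from Yovate.

borrowed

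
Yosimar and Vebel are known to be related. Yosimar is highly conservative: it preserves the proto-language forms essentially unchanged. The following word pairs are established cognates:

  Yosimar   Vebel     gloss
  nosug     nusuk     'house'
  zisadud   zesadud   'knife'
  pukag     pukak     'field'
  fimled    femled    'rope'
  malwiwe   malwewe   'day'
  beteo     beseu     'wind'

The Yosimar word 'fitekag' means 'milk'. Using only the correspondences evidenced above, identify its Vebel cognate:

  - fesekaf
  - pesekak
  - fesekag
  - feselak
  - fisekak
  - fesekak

zisadud ~ zesadud, malwiwe ~ malwewe — Yosimar i corresponds to Vebel e after a consonant, before a consonant other than r, m, n, p, b, f, v.
beteo ~ beseu — Yosimar t corresponds to Vebel s between vowels (before a front vowel).
nosug ~ nusuk, pukag ~ pukak — Yosimar g corresponds to Vebel k word-finally.
Applying these to Yosimar 'fitekag':
  fitekag → fetekag   (i→e after a consonant, before a consonant other than r, m, n, p, b, f, v)
  fetekag → fesekag   (t→s between vowels (before a front vowel))
  fesekag → fesekak   (g→k word-finally)
So the Vebel cognate is 'fesekak'.

fesekak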